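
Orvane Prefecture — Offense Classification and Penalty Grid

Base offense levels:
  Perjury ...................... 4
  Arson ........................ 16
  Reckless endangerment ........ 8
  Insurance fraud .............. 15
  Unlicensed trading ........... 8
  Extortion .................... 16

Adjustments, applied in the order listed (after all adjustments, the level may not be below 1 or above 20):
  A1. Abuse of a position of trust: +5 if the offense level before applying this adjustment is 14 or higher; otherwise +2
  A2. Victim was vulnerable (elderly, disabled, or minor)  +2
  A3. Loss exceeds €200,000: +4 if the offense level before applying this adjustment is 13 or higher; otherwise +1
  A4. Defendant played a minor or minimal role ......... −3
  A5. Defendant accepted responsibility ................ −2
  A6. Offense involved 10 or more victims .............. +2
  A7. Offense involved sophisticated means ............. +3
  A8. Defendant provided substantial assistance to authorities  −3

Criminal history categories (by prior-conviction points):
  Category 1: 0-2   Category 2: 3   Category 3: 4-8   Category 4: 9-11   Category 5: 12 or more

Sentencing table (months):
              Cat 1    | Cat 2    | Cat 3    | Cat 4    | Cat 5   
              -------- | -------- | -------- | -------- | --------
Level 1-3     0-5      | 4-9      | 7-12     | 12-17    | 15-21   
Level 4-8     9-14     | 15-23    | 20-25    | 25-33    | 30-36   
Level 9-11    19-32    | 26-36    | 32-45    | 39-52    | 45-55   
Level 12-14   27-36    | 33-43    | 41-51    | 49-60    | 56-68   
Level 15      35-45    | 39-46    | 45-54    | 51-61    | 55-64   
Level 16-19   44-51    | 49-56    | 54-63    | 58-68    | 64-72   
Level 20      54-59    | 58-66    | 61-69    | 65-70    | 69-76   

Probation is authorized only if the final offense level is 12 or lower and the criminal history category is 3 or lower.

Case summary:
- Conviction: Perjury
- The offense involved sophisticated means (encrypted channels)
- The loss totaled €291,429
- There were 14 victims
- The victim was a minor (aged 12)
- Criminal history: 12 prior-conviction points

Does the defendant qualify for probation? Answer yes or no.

Base offense level for perjury: 4.
A2 applies: 4 + 2 = 6.
A3 applies (level before this adjustment is 6 < 13, so +1): 6 + 1 = 7.
A6 applies: 7 + 2 = 9.
A7 applies: 9 + 3 = 12.
A8 does not apply.
Final offense level: 12.
Criminal history: 12 prior points → Category 5 (12+).
Level 12 falls in the 12-14 band.
Grid: Level 12-14 × Category 5 = 56-68 months.
Probation check: level 12 ≤ 12 and category 5 > 3 → not eligible.

No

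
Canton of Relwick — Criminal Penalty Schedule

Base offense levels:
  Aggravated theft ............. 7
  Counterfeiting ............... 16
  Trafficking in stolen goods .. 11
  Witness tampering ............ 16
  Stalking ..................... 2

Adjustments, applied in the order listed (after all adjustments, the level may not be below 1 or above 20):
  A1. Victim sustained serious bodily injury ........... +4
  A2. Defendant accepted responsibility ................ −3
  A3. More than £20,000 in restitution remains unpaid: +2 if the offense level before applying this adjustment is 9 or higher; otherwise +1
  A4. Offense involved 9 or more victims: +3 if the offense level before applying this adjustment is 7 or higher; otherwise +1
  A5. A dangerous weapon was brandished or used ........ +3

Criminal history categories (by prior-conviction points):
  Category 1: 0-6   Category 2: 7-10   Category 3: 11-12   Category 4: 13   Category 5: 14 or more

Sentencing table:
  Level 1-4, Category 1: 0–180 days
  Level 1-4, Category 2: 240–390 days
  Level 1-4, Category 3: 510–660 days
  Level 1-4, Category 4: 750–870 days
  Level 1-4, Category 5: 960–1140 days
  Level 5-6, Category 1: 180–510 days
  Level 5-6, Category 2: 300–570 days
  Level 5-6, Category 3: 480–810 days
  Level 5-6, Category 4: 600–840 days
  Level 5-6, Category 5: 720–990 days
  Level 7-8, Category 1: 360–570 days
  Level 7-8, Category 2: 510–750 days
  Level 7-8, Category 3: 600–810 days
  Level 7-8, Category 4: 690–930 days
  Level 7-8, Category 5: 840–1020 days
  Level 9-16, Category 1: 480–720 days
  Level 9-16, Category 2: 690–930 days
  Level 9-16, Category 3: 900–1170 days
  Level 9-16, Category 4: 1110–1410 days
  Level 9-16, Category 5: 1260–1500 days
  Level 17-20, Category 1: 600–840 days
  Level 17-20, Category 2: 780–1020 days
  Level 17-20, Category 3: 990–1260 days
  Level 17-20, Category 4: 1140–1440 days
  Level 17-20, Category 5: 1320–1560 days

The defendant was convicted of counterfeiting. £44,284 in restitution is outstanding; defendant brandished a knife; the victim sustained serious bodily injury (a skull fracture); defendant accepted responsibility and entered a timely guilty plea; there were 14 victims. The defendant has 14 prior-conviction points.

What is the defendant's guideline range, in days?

1320-1560 days

Base offense level for counterfeiting: 16.
A1 applies: 16 + 4 = 20.
A2 applies: 20 − 3 = 17.
A3 applies (level before this adjustment is 17 ≥ 9, so +2): 17 + 2 = 19.
A4 applies (level before this adjustment is 19 ≥ 7, so +3): 19 + 3 = 22.
A5 applies: 22 + 3 = 25.
Level 25 exceeds the maximum of 20; capped at 20.
Final offense level: 20.
Criminal history: 14 prior points → Category 5 (14+).
Level 20 falls in the 17-20 band.
Grid: Level 17-20 × Category 5 = 1320-1560 days.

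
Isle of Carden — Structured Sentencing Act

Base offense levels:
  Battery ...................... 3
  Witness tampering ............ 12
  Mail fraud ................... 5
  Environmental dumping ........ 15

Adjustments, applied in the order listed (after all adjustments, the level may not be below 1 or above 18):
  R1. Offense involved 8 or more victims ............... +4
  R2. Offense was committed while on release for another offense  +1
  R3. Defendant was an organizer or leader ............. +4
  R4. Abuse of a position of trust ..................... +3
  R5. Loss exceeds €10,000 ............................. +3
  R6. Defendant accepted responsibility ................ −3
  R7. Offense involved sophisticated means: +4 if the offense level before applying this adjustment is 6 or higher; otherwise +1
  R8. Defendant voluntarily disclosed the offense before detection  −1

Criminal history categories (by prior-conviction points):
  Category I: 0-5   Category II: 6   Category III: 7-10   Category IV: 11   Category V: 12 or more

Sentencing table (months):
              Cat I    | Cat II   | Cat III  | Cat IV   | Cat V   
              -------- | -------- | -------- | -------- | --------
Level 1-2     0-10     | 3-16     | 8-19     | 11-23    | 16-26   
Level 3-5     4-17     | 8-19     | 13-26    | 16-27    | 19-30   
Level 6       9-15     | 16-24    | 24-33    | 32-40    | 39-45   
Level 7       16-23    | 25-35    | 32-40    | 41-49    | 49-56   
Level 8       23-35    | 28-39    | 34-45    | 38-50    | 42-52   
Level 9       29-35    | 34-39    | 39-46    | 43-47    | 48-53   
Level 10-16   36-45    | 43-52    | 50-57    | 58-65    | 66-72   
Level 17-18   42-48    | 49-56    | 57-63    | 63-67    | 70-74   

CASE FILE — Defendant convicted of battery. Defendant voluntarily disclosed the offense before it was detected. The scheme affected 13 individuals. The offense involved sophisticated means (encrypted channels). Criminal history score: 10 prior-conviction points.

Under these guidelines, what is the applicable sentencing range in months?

Base offense level for battery: 3.
R1 applies: 3 + 4 = 7.
R2 does not apply.
R3 does not apply.
R4 does not apply.
R5 does not apply.
R7 applies (level before this adjustment is 7 ≥ 6, so +4): 7 + 4 = 11.
R8 applies: 11 − 1 = 10.
Final offense level: 10.
Criminal history: 10 prior points → Category III (7-10).
Level 10 falls in the 10-16 band.
Grid: Level 10-16 × Category III = 50-57 months.

50-57 months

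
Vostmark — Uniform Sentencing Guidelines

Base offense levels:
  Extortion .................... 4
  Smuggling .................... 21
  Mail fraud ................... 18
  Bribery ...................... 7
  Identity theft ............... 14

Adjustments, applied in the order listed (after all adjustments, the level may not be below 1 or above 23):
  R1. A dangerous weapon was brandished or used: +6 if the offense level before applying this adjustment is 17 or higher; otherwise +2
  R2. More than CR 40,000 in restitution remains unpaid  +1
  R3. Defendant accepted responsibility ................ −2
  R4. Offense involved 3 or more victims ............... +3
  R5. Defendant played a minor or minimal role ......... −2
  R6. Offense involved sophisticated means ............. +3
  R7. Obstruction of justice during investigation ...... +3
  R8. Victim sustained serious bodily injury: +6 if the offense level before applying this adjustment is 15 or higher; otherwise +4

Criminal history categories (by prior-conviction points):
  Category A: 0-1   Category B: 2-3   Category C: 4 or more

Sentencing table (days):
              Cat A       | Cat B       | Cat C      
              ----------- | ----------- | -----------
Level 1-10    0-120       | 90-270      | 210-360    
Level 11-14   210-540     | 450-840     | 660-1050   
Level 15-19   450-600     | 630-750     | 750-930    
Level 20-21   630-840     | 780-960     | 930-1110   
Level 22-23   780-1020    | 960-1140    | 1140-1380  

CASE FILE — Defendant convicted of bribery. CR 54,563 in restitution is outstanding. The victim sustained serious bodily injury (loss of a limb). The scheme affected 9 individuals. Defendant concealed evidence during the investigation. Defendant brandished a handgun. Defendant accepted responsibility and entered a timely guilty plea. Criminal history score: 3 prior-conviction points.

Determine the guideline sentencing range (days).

Base offense level for bribery: 7.
R1 applies (level before this adjustment is 7 < 17, so +2): 7 + 2 = 9.
R2 applies: 9 + 1 = 10.
R3 applies: 10 − 2 = 8.
R4 applies: 8 + 3 = 11.
R5 does not apply.
R6 does not apply.
R7 applies: 11 + 3 = 14.
R8 applies (level before this adjustment is 14 < 15, so +4): 14 + 4 = 18.
Final offense level: 18.
Criminal history: 3 prior points → Category B (2-3).
Level 18 falls in the 15-19 band.
Grid: Level 15-19 × Category B = 630-750 days.

630-750 days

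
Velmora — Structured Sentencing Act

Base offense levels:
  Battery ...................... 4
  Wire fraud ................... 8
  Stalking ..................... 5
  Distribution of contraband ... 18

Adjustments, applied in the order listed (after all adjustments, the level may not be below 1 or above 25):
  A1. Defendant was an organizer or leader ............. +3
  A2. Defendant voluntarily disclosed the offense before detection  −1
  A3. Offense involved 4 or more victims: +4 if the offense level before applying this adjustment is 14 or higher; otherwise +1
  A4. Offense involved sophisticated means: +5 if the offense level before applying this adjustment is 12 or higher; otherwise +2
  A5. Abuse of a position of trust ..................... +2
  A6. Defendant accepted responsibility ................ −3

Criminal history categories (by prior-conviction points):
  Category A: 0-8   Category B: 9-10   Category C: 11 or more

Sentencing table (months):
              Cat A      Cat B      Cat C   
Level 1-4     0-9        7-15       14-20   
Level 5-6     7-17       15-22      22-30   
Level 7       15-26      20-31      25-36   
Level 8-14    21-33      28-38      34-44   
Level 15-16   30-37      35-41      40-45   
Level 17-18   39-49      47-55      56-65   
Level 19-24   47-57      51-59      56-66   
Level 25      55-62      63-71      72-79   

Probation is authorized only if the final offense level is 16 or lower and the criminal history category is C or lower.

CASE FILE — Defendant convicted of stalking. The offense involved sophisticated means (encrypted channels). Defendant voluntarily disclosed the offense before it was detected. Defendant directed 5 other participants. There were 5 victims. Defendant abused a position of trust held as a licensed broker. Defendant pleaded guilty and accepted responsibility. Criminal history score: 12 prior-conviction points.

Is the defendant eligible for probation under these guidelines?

Yes

Base offense level for stalking: 5.
A1 applies: 5 + 3 = 8.
A2 applies: 8 − 1 = 7.
A3 applies (level before this adjustment is 7 < 14, so +1): 7 + 1 = 8.
A4 applies (level before this adjustment is 8 < 12, so +2): 8 + 2 = 10.
A5 applies: 10 + 2 = 12.
A6 applies: 12 − 3 = 9.
Final offense level: 9.
Criminal history: 12 prior points → Category C (11+).
Level 9 falls in the 8-14 band.
Grid: Level 8-14 × Category C = 34-44 months.
Probation check: level 9 ≤ 16 and category C ≤ C → eligible.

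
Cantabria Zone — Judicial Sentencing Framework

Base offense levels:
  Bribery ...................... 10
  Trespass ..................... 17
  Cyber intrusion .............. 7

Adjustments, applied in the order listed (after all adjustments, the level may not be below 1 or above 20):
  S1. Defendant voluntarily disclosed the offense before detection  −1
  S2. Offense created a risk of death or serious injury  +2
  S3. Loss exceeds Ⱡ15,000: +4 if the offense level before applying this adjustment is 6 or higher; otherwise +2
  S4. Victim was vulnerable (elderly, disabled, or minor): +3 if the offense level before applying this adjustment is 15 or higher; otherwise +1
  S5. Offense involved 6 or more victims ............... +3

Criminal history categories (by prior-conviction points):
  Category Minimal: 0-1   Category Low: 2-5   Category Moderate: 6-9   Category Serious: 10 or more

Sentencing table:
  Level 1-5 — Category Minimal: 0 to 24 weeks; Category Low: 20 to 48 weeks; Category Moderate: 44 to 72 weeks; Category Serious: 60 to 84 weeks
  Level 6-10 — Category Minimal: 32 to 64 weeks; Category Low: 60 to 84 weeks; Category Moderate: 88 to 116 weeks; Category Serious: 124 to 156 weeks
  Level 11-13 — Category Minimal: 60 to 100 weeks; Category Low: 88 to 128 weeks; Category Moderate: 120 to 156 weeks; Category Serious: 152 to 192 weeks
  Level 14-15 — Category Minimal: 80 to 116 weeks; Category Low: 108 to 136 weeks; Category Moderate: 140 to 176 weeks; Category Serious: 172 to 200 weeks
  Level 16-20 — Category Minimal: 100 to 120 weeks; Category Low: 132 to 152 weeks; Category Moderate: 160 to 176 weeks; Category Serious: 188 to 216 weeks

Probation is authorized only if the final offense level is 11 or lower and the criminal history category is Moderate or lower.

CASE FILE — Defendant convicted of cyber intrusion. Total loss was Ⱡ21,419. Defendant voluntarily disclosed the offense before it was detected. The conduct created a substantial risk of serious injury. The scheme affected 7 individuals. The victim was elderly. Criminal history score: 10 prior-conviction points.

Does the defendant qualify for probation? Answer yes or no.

No

Base offense level for cyber intrusion: 7.
S1 applies: 7 − 1 = 6.
S2 applies: 6 + 2 = 8.
S3 applies (level before this adjustment is 8 ≥ 6, so +4): 8 + 4 = 12.
S4 applies (level before this adjustment is 12 < 15, so +1): 12 + 1 = 13.
S5 applies: 13 + 3 = 16.
Final offense level: 16.
Criminal history: 10 prior points → Category Serious (10+).
Level 16 falls in the 16-20 band.
Grid: Level 16-20 × Category Serious = 188-216 weeks.
Probation check: level 16 > 11 and category Serious > Moderate → not eligible.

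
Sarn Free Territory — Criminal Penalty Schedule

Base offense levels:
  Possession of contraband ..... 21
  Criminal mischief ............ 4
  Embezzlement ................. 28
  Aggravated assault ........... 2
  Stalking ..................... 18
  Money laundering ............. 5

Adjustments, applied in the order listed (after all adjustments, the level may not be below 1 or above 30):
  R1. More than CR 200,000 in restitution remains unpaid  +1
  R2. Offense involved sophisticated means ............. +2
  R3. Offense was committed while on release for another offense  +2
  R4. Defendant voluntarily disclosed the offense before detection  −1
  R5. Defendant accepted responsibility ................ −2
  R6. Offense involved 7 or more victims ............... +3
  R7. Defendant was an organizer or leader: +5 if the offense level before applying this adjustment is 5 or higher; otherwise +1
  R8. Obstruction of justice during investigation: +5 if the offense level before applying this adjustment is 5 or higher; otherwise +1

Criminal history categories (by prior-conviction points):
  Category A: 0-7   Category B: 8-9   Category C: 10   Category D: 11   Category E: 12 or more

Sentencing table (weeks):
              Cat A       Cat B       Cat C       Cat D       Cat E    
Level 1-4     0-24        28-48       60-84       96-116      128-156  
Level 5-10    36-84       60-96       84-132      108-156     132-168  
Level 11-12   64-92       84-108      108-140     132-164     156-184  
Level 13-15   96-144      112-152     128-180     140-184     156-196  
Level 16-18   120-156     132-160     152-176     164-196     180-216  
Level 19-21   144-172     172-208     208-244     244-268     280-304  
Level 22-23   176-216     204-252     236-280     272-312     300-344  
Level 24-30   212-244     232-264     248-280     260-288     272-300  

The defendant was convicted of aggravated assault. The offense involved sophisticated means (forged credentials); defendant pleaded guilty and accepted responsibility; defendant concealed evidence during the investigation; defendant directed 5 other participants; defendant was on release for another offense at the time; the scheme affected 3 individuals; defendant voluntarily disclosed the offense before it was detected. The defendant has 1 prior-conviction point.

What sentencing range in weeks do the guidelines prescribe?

36-84 weeks

Base offense level for aggravated assault: 2.
R1 does not apply.
R2 applies: 2 + 2 = 4.
R3 applies: 4 + 2 = 6.
R4 applies: 6 − 1 = 5.
R5 applies: 5 − 2 = 3.
R7 applies (level before this adjustment is 3 < 5, so +1): 3 + 1 = 4.
R8 applies (level before this adjustment is 4 < 5, so +1): 4 + 1 = 5.
Final offense level: 5.
Criminal history: 1 prior point → Category A (0-7).
Level 5 falls in the 5-10 band.
Grid: Level 5-10 × Category A = 36-84 weeks.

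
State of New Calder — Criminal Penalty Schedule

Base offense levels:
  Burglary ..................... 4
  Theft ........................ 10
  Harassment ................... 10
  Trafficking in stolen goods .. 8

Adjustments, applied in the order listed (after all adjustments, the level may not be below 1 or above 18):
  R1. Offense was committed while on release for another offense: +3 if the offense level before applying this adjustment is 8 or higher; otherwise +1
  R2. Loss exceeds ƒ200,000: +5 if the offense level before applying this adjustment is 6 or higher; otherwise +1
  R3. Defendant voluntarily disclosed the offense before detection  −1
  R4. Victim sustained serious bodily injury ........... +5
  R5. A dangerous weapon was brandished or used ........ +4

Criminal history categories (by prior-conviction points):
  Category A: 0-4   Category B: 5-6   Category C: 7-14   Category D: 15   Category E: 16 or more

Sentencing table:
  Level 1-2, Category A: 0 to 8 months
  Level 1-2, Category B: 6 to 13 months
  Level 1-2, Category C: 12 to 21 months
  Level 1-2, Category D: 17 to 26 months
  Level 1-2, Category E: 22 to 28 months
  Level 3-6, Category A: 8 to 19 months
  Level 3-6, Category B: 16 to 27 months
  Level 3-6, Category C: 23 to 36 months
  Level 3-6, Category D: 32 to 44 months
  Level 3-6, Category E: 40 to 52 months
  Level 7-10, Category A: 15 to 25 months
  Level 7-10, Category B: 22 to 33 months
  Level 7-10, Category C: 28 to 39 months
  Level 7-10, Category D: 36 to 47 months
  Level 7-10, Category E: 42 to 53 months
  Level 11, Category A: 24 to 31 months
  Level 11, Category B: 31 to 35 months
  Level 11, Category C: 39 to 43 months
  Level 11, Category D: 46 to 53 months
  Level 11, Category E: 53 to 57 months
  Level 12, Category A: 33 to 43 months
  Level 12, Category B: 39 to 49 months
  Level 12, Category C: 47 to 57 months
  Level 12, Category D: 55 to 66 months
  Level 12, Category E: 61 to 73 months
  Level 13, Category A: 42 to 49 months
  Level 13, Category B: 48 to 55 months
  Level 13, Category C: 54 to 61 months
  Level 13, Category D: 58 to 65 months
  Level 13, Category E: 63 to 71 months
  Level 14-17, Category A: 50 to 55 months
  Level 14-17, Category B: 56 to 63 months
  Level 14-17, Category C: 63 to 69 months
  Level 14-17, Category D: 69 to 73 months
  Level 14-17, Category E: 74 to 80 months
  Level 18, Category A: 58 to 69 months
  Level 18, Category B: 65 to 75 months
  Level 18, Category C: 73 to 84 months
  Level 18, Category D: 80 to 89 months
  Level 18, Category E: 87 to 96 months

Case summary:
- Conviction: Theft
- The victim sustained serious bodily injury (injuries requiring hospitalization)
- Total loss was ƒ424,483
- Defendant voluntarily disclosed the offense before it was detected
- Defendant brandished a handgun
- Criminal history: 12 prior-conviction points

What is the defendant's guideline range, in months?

Base offense level for theft: 10.
R2 applies (level before this adjustment is 10 ≥ 6, so +5): 10 + 5 = 15.
R3 applies: 15 − 1 = 14.
R4 applies: 14 + 5 = 19.
R5 applies: 19 + 4 = 23.
Level 23 exceeds the maximum of 18; capped at 18.
Final offense level: 18.
Criminal history: 12 prior points → Category C (7-14).
Level 18 falls in the 18 band.
Grid: Level 18 × Category C = 73-84 months.

73-84 months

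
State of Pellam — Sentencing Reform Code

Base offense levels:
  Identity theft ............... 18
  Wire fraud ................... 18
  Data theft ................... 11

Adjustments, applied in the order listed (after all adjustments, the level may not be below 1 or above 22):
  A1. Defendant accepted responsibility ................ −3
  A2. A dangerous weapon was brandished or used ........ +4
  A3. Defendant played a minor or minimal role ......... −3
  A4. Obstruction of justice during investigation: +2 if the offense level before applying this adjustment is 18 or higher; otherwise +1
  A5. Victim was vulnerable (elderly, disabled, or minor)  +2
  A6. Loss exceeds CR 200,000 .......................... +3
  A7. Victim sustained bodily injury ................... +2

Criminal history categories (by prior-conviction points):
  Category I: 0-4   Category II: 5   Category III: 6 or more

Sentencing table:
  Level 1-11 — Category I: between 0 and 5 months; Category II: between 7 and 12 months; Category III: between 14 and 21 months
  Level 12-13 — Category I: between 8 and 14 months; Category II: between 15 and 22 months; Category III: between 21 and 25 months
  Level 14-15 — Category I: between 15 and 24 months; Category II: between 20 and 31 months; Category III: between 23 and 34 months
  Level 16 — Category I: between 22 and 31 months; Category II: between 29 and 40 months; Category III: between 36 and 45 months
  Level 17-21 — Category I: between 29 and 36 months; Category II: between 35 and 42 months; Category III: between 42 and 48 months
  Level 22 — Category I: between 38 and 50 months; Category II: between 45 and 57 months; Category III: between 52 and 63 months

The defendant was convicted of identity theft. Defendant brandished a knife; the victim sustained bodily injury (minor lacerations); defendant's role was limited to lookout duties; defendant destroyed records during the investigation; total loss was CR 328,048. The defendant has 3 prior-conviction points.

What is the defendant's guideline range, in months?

Base offense level for identity theft: 18.
A1 does not apply.
A2 applies: 18 + 4 = 22.
A3 applies: 22 − 3 = 19.
A4 applies (level before this adjustment is 19 ≥ 18, so +2): 19 + 2 = 21.
A6 applies: 21 + 3 = 24.
A7 applies: 24 + 2 = 26.
Level 26 exceeds the maximum of 22; capped at 22.
Final offense level: 22.
Criminal history: 3 prior points → Category I (0-4).
Level 22 falls in the 22 band.
Grid: Level 22 × Category I = 38-50 months.

38-50 months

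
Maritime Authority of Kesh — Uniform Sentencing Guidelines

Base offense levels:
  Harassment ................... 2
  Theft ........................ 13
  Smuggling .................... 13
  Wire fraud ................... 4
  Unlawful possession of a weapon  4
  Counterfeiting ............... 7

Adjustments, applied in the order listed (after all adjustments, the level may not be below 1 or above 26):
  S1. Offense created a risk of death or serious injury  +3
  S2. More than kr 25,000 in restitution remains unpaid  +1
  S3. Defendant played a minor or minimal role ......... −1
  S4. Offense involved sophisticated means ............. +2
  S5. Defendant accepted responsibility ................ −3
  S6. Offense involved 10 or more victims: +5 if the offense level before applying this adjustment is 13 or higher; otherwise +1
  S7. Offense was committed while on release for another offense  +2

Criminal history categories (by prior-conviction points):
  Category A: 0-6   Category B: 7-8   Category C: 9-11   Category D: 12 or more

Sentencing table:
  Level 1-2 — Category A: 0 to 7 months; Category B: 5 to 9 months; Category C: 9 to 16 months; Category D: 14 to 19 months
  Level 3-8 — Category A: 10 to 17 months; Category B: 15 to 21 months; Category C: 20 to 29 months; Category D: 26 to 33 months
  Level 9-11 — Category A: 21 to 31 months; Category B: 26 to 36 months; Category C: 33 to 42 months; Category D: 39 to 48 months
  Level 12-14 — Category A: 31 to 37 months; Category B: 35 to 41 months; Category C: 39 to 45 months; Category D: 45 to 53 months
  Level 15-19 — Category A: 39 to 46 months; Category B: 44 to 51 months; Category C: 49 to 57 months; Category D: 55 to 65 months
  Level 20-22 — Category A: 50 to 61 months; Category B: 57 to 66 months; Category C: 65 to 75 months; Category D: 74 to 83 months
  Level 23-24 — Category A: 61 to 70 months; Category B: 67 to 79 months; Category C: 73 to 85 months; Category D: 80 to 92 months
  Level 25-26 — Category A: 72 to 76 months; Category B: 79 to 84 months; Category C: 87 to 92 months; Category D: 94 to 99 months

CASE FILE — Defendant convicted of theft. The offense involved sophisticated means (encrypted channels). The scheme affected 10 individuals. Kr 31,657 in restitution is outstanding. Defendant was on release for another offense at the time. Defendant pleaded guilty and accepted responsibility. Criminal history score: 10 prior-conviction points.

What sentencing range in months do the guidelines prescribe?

Base offense level for theft: 13.
S2 applies: 13 + 1 = 14.
S3 does not apply.
S4 applies: 14 + 2 = 16.
S5 applies: 16 − 3 = 13.
S6 applies (level before this adjustment is 13 ≥ 13, so +5): 13 + 5 = 18.
S7 applies: 18 + 2 = 20.
Final offense level: 20.
Criminal history: 10 prior points → Category C (9-11).
Level 20 falls in the 20-22 band.
Grid: Level 20-22 × Category C = 65-75 months.

65-75 months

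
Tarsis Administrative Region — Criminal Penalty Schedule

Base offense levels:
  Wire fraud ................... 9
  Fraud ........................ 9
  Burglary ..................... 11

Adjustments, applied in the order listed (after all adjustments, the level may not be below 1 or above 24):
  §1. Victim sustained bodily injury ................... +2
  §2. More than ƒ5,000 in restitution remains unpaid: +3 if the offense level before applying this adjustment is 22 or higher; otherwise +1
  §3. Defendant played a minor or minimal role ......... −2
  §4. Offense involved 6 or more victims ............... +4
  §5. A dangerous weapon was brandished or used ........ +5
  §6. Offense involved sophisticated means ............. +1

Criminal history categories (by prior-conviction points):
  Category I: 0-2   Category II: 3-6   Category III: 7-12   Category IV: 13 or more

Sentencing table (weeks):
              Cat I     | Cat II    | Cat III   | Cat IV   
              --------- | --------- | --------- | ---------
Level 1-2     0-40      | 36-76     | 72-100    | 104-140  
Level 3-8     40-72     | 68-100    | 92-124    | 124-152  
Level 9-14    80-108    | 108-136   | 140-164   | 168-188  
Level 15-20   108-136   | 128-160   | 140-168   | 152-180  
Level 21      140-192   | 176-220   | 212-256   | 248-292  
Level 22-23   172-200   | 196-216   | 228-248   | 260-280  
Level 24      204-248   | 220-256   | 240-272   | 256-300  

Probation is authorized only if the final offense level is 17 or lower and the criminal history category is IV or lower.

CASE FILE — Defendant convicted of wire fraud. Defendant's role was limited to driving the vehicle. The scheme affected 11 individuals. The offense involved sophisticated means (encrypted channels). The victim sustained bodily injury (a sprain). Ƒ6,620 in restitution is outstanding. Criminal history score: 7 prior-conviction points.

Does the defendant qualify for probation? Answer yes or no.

Base offense level for wire fraud: 9.
§1 applies: 9 + 2 = 11.
§2 applies (level before this adjustment is 11 < 22, so +1): 11 + 1 = 12.
§3 applies: 12 − 2 = 10.
§4 applies: 10 + 4 = 14.
§6 applies: 14 + 1 = 15.
Final offense level: 15.
Criminal history: 7 prior points → Category III (7-12).
Level 15 falls in the 15-20 band.
Grid: Level 15-20 × Category III = 140-168 weeks.
Probation check: level 15 ≤ 17 and category III ≤ IV → eligible.

Yes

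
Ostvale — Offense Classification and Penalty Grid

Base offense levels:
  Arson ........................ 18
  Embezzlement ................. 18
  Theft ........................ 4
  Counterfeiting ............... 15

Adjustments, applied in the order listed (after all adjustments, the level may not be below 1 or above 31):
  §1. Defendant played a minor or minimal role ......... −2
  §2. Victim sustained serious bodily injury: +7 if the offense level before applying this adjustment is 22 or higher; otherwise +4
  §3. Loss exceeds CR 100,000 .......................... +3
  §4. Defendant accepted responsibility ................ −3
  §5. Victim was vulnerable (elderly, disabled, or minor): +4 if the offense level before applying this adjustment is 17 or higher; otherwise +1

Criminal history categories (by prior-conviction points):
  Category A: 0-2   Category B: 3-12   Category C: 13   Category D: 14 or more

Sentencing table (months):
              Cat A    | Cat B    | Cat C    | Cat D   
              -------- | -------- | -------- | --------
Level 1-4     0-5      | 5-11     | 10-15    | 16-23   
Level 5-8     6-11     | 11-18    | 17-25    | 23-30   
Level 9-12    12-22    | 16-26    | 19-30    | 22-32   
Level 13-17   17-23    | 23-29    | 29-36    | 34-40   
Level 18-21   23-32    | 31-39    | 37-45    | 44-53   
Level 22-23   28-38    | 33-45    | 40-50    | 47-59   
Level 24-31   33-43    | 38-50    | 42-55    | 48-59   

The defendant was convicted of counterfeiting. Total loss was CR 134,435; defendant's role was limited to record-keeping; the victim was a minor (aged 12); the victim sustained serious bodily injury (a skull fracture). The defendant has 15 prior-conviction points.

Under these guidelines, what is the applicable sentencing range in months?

Base offense level for counterfeiting: 15.
§1 applies: 15 − 2 = 13.
§2 applies (level before this adjustment is 13 < 22, so +4): 13 + 4 = 17.
§3 applies: 17 + 3 = 20.
§5 applies (level before this adjustment is 20 ≥ 17, so +4): 20 + 4 = 24.
Final offense level: 24.
Criminal history: 15 prior points → Category D (14+).
Level 24 falls in the 24-31 band.
Grid: Level 24-31 × Category D = 48-59 months.

48-59 months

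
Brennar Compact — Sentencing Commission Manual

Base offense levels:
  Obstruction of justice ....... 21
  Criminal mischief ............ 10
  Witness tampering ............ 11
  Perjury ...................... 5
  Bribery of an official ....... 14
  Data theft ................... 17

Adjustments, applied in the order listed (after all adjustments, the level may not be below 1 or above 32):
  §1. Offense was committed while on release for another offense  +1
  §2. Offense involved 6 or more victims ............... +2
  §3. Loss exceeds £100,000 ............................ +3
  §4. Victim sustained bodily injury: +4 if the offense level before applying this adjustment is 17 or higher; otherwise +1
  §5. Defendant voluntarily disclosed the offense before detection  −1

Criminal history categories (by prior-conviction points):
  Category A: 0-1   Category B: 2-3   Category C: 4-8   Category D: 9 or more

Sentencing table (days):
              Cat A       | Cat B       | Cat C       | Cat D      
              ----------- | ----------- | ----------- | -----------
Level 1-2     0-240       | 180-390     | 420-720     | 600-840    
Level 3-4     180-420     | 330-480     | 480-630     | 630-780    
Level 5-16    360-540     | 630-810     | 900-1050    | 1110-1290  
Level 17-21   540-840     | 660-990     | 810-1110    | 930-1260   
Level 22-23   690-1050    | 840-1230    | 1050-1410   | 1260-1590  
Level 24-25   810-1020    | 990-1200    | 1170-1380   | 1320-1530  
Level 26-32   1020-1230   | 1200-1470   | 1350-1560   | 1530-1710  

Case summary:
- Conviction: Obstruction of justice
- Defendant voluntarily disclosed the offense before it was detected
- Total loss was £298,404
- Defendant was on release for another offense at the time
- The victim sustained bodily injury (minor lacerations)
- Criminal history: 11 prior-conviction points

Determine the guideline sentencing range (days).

1530-1710 days

Base offense level for obstruction of justice: 21.
§1 applies: 21 + 1 = 22.
§2 does not apply.
§3 applies: 22 + 3 = 25.
§4 applies (level before this adjustment is 25 ≥ 17, so +4): 25 + 4 = 29.
§5 applies: 29 − 1 = 28.
Final offense level: 28.
Criminal history: 11 prior points → Category D (9+).
Level 28 falls in the 26-32 band.
Grid: Level 26-32 × Category D = 1530-1710 days.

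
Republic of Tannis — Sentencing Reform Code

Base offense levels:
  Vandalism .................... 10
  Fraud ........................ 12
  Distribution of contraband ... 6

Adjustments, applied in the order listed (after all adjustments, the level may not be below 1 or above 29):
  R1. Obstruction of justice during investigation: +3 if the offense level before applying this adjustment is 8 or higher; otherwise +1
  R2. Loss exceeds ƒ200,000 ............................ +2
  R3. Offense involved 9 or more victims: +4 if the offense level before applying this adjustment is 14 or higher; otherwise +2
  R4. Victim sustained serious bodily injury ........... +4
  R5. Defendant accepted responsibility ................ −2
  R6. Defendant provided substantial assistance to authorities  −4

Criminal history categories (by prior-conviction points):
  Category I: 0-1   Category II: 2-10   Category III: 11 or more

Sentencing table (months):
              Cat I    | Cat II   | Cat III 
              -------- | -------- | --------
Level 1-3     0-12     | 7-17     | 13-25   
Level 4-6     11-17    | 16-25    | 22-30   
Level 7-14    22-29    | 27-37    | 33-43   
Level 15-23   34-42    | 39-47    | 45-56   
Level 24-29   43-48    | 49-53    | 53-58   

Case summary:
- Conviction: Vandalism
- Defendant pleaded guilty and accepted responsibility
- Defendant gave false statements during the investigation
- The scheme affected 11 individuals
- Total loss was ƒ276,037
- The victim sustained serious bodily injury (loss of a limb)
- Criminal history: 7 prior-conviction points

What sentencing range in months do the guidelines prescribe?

39-47 months

Base offense level for vandalism: 10.
R1 applies (level before this adjustment is 10 ≥ 8, so +3): 10 + 3 = 13.
R2 applies: 13 + 2 = 15.
R3 applies (level before this adjustment is 15 ≥ 14, so +4): 15 + 4 = 19.
R4 applies: 19 + 4 = 23.
R5 applies: 23 − 2 = 21.
R6 does not apply.
Final offense level: 21.
Criminal history: 7 prior points → Category II (2-10).
Level 21 falls in the 15-23 band.
Grid: Level 15-23 × Category II = 39-47 months.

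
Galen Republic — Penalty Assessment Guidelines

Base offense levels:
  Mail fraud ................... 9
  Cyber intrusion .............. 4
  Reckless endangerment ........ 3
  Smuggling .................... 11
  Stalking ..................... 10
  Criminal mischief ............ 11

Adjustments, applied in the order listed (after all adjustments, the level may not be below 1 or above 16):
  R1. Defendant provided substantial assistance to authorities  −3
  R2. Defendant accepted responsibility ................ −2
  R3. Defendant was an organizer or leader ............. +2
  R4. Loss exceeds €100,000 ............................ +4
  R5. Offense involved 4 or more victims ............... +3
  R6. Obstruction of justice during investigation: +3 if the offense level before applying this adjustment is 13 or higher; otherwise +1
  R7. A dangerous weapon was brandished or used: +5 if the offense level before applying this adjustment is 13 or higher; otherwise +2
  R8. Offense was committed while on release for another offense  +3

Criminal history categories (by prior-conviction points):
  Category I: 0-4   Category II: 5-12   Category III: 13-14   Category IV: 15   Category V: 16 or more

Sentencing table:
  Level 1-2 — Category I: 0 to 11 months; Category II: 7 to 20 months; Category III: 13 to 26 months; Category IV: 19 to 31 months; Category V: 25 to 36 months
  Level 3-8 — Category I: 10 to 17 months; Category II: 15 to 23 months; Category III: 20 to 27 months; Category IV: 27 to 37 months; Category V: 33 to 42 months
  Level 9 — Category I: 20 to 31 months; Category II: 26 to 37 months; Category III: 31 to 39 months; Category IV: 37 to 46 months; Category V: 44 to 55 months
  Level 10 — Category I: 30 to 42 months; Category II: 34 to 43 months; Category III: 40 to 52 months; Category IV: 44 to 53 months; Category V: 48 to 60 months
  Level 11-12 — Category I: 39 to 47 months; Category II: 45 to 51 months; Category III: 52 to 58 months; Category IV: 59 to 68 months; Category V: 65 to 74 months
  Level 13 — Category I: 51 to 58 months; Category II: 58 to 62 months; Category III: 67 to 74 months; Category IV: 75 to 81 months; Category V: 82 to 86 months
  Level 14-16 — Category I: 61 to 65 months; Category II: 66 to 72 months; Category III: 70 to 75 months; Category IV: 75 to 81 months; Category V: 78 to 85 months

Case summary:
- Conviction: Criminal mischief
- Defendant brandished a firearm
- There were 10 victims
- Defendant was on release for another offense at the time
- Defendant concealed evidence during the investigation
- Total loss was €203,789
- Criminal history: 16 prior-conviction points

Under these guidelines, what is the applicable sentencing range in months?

Base offense level for criminal mischief: 11.
R1 does not apply.
R3 does not apply.
R4 applies: 11 + 4 = 15.
R5 applies: 15 + 3 = 18.
R6 applies (level before this adjustment is 18 ≥ 13, so +3): 18 + 3 = 21.
R7 applies (level before this adjustment is 21 ≥ 13, so +5): 21 + 5 = 26.
R8 applies: 26 + 3 = 29.
Level 29 exceeds the maximum of 16; capped at 16.
Final offense level: 16.
Criminal history: 16 prior points → Category V (16+).
Level 16 falls in the 14-16 band.
Grid: Level 14-16 × Category V = 78-85 months.

78-85 months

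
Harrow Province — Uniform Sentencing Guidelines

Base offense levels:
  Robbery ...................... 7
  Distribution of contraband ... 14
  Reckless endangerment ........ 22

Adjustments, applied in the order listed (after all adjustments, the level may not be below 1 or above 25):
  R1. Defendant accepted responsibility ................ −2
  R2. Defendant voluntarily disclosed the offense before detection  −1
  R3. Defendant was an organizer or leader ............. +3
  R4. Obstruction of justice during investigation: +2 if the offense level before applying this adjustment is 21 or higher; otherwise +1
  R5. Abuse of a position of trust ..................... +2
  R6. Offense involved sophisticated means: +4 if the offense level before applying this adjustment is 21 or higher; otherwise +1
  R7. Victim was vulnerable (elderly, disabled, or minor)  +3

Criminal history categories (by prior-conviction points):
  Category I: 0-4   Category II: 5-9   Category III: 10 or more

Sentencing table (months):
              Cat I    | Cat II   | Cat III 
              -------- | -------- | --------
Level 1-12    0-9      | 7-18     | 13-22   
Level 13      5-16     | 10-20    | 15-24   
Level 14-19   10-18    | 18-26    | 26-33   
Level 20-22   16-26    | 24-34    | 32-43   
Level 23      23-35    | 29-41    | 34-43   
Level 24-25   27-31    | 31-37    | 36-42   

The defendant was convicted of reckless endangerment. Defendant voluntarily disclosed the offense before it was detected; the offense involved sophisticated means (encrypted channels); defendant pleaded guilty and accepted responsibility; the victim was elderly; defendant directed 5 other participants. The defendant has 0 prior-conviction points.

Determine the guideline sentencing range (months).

Base offense level for reckless endangerment: 22.
R1 applies: 22 − 2 = 20.
R2 applies: 20 − 1 = 19.
R3 applies: 19 + 3 = 22.
R4 does not apply.
R5 does not apply.
R6 applies (level before this adjustment is 22 ≥ 21, so +4): 22 + 4 = 26.
R7 applies: 26 + 3 = 29.
Level 29 exceeds the maximum of 25; capped at 25.
Final offense level: 25.
Criminal history: 0 prior points → Category I (0-4).
Level 25 falls in the 24-25 band.
Grid: Level 24-25 × Category I = 27-31 months.

27-31 months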